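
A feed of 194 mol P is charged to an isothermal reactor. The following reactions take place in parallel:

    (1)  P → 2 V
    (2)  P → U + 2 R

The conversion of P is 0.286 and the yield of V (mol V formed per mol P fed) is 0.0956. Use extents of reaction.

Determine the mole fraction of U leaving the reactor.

Yield of V: 2ξ₁ / 194 = 0.0956 → ξ₁ = 9.273 mol.
Conversion of P: 1ξ₁ + 1ξ₂ = 0.286 × 194 = 55.48 → ξ₂ = 46.21 mol.
Outlet amounts (n = n₀ + Σ ν·ξ):
  P: 194 − 1(9.273) − 1(46.21) = 138.5
  V: 0 + 2(9.273) = 18.55
  U: 0 + 1(46.21) = 46.21
  R: 0 + 2(46.21) = 92.42
Total out = 295.7 mol; y_U = 46.21 / 295.7 = 0.1563.

0.156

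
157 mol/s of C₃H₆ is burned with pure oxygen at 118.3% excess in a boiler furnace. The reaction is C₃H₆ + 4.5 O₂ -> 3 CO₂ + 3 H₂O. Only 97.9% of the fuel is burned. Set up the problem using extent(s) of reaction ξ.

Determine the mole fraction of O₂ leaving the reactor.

Stoichiometric O₂ = 4.5 × 157 = 706.5 mol/s; O₂ fed = 706.5 × 2.183 = 1542 mol/s.
Fuel reacted = 0.979 × 157 → ξ = 153.7 mol/s.
Outlet (n = n₀ + ν ξ):
  C₃H₆: 157 − 1(153.7) = 3.297
  O₂: 1542 − 4.5(153.7) = 850.6
  CO₂: 0 + 3(153.7) = 461.1
  H₂O: 0 + 3(153.7) = 461.1
Total out = 1776 mol/s; y_O₂ = 850.6 / 1776 = 0.4789.

0.479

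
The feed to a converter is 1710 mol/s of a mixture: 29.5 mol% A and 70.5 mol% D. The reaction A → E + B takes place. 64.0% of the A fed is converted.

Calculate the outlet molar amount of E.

A reacted = 0.64 × 504.4 = 322.8 mol/s; ν_A = −1, so ξ = 322.8/1 = 322.8 mol/s.
Outlet amounts (n = n₀ + ν ξ):
  A: 504.4 − 1(322.8) = 181.6
  E: 0 + 1(322.8) = 322.8
  B: 0 + 1(322.8) = 322.8
  D: 1206 (inert)

323 mol/s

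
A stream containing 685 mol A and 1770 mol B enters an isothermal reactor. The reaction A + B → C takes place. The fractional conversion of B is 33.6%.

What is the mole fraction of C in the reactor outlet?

B reacted = 0.336 × 1770 = 594.7 mol; ν_B = −1, so ξ = 594.7/1 = 594.7 mol.
Outlet amounts (n = n₀ + ν ξ):
  A: 685 − 1(594.7) = 90.28
  B: 1770 − 1(594.7) = 1175
  C: 0 + 1(594.7) = 594.7
Total out = 1860 mol; y_C = 594.7 / 1860 = 0.3197.

0.32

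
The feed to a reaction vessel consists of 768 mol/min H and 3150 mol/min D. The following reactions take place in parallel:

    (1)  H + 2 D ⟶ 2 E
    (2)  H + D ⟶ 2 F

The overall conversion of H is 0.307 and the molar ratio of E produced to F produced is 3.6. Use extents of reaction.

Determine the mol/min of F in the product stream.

103 mol/min

Conversion of H: H consumed = 0.307 × 768 = 235.8 mol/min = 1ξ₁ + 1ξ₂.
Selectivity: 2ξ₁ / (2ξ₂) = 3.6 → ξ₁ = 3.6 ξ₂.
Substitute: (1·3.6 + 1) ξ₂ = 235.8 → ξ₂ = 51.26 mol/min, ξ₁ = 184.5 mol/min.
Outlet amounts (n = n₀ + Σ ν·ξ):
  H: 768 − 1(184.5) − 1(51.26) = 532.2
  D: 3150 − 2(184.5) − 1(51.26) = 2730
  E: 0 + 2(184.5) = 369
  F: 0 + 2(51.26) = 102.5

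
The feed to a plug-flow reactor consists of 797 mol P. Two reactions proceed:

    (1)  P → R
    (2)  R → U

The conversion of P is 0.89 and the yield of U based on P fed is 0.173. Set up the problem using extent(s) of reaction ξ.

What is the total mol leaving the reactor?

Conversion of P: P consumed = 1ξ₁ = 0.89 × 797 → ξ₁ = 709.3 mol.
Yield of U: 1ξ₂ / 797 = 0.173 → ξ₂ = 137.9 mol.
Outlet amounts (n = n₀ + Σ ν·ξ):
  P: 797 − 1(709.3) = 87.67
  R: 0 + 1(709.3) − 1(137.9) = 571.4
  U: 0 + 1(137.9) = 137.9
Total out = 87.67 + 571.4 + 137.9 = 797 mol.

797 mol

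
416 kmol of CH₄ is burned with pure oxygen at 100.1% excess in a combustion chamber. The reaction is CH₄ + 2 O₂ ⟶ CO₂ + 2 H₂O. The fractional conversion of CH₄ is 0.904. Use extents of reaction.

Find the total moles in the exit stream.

Stoichiometric O₂ = 2 × 416 = 832 kmol; O₂ fed = 832 × 2.001 = 1665 kmol.
Fuel reacted = 0.904 × 416 → ξ = 376.1 kmol.
Outlet (n = n₀ + ν ξ):
  CH₄: 416 − 1(376.1) = 39.94
  O₂: 1665 − 2(376.1) = 912.7
  CO₂: 0 + 1(376.1) = 376.1
  H₂O: 0 + 2(376.1) = 752.1
Total out = 39.94 + 912.7 + 376.1 + 752.1 = 2081 kmol.

2080 kmol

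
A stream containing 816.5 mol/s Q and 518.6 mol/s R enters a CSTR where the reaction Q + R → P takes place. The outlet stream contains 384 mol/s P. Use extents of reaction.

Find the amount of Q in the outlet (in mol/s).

432 mol/s

For P: n = n₀ + 1ξ → 384 = 0 + 1ξ, giving ξ = 384 mol/s.
Outlet amounts (n = n₀ + ν ξ):
  Q: 816.5 − 1(384) = 432.5
  R: 518.6 − 1(384) = 134.6
  P: 0 + 1(384) = 384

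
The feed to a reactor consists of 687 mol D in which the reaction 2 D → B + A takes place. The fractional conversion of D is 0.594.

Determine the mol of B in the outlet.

204 mol

D reacted = 0.594 × 687 = 408.1 mol; ν_D = −2, so ξ = 408.1/2 = 204 mol.
Outlet amounts (n = n₀ + ν ξ):
  D: 687 − 2(204) = 278.9
  B: 0 + 1(204) = 204
  A: 0 + 1(204) = 204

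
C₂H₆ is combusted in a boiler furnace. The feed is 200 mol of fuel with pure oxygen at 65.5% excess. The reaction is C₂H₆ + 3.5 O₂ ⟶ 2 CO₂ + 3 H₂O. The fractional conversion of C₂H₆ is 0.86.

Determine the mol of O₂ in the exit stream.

556 mol

Stoichiometric O₂ = 3.5 × 200 = 700 mol; O₂ fed = 700 × 1.655 = 1158 mol.
Fuel reacted = 0.86 × 200 → ξ = 172 mol.
Outlet (n = n₀ + ν ξ):
  C₂H₆: 200 − 1(172) = 28
  O₂: 1158 − 3.5(172) = 556.5
  CO₂: 0 + 2(172) = 344
  H₂O: 0 + 3(172) = 516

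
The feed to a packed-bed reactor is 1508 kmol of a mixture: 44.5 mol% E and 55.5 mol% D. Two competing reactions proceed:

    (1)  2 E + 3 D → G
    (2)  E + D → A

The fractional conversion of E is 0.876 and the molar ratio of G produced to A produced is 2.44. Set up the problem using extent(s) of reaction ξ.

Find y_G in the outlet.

0.564

Conversion of E: E consumed = 0.876 × 671.1 = 587.8 kmol = 2ξ₁ + 1ξ₂.
Selectivity: 1ξ₁ / (1ξ₂) = 2.44 → ξ₁ = 2.44 ξ₂.
Substitute: (2·2.44 + 1) ξ₂ = 587.8 → ξ₂ = 99.97 kmol, ξ₁ = 243.9 kmol.
Outlet amounts (n = n₀ + Σ ν·ξ):
  E: 671.1 − 2(243.9) − 1(99.97) = 83.21
  D: 836.9 − 3(243.9) − 1(99.97) = 5.154
  G: 0 + 1(243.9) = 243.9
  A: 0 + 1(99.97) = 99.97
Total out = 432.3 kmol; y_G = 243.9 / 432.3 = 0.5643.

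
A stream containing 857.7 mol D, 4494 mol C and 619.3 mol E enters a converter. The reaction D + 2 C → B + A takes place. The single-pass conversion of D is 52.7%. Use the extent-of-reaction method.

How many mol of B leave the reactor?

452 mol

D reacted = 0.527 × 857.7 = 452 mol; ν_D = −1, so ξ = 452/1 = 452 mol.
Outlet amounts (n = n₀ + ν ξ):
  D: 857.7 − 1(452) = 405.7
  C: 4494 − 2(452) = 3590
  B: 0 + 1(452) = 452
  A: 0 + 1(452) = 452
  E: 619.3 (inert)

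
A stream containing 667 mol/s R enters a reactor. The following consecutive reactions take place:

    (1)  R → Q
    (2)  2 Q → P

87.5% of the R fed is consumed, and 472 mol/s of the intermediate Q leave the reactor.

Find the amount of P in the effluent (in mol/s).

Conversion of R: R consumed = 1ξ₁ = 0.875 × 667 → ξ₁ = 583.6 mol/s.
Q balance: n_Q = 0 + 1ξ₁ − 2ξ₂ = 472 → ξ₂ = (1·583.6 − 472)/2 = 55.81 mol/s.
Outlet amounts (n = n₀ + Σ ν·ξ):
  R: 667 − 1(583.6) = 83.38
  Q: 0 + 1(583.6) − 2(55.81) = 472
  P: 0 + 1(55.81) = 55.81

55.8 mol/s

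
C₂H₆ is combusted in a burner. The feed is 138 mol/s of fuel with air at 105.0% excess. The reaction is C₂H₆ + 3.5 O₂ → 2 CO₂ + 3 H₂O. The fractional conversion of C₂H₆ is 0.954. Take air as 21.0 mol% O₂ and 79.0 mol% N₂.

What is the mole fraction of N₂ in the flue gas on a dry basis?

Stoichiometric O₂ = 3.5 × 138 = 483 mol/s; O₂ fed = 483 × 2.050 = 990.1 mol/s.
N₂ fed = 990.1 × 79/21 = 3725 mol/s.
Fuel reacted = 0.954 × 138 → ξ = 131.7 mol/s.
Outlet (n = n₀ + ν ξ):
  C₂H₆: 138 − 1(131.7) = 6.348
  O₂: 990.1 − 3.5(131.7) = 529.4
  N₂: 3725 (inert)
  CO₂: 0 + 2(131.7) = 263.3
  H₂O: 0 + 3(131.7) = 395
Dry total = 4524 mol/s; y_N₂ (dry) = 3725 / 4524 = 0.8234.

0.823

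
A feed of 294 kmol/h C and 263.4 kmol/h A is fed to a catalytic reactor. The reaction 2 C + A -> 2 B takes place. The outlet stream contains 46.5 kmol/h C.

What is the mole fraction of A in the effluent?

0.322

For C: n = n₀ − 2ξ → 46.5 = 294 − 2ξ, giving ξ = 123.8 kmol/h.
Outlet amounts (n = n₀ + ν ξ):
  C: 294 − 2(123.8) = 46.5
  A: 263.4 − 1(123.8) = 139.6
  B: 0 + 2(123.8) = 247.5
Total out = 433.6 kmol/h; y_A = 139.6 / 433.6 = 0.322.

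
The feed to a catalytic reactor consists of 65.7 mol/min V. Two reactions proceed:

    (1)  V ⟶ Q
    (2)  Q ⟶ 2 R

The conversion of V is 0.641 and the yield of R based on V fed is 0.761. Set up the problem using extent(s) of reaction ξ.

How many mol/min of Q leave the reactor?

Conversion of V: V consumed = 1ξ₁ = 0.641 × 65.7 → ξ₁ = 42.11 mol/min.
Yield of R: 2ξ₂ / 65.7 = 0.761 → ξ₂ = 25 mol/min.
Outlet amounts (n = n₀ + Σ ν·ξ):
  V: 65.7 − 1(42.11) = 23.59
  Q: 0 + 1(42.11) − 1(25) = 17.11
  R: 0 + 2(25) = 50

17.1 mol/min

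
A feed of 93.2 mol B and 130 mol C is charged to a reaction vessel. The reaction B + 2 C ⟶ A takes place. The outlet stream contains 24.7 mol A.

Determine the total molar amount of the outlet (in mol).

174 mol

For A: n = n₀ + 1ξ → 24.7 = 0 + 1ξ, giving ξ = 24.7 mol.
Outlet amounts (n = n₀ + ν ξ):
  B: 93.2 − 1(24.7) = 68.5
  C: 130 − 2(24.7) = 80.6
  A: 0 + 1(24.7) = 24.7
Total out = 68.5 + 80.6 + 24.7 = 173.8 mol.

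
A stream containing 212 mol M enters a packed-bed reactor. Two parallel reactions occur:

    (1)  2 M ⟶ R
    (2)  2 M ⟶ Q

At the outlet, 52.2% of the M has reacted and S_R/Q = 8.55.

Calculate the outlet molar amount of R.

49.5 mol

Conversion of M: M consumed = 0.522 × 212 = 110.7 mol = 2ξ₁ + 2ξ₂.
Selectivity: 1ξ₁ / (1ξ₂) = 8.55 → ξ₁ = 8.55 ξ₂.
Substitute: (2·8.55 + 2) ξ₂ = 110.7 → ξ₂ = 5.794 mol, ξ₁ = 49.54 mol.
Outlet amounts (n = n₀ + Σ ν·ξ):
  M: 212 − 2(49.54) − 2(5.794) = 101.3
  R: 0 + 1(49.54) = 49.54
  Q: 0 + 1(5.794) = 5.794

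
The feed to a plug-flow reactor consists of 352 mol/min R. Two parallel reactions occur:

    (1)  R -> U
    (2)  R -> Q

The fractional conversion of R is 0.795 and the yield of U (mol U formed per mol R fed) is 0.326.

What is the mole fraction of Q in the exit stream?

0.469

Yield of U: 1ξ₁ / 352 = 0.326 → ξ₁ = 114.8 mol/min.
Conversion of R: 1ξ₁ + 1ξ₂ = 0.795 × 352 = 279.8 → ξ₂ = 165.1 mol/min.
Outlet amounts (n = n₀ + Σ ν·ξ):
  R: 352 − 1(114.8) − 1(165.1) = 72.16
  U: 0 + 1(114.8) = 114.8
  Q: 0 + 1(165.1) = 165.1
Total out = 352 mol/min; y_Q = 165.1 / 352 = 0.469.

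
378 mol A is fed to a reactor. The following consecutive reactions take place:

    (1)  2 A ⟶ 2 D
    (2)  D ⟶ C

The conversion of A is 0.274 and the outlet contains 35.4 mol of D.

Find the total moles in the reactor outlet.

378 mol

Conversion of A: A consumed = 2ξ₁ = 0.274 × 378 → ξ₁ = 51.79 mol.
D balance: n_D = 0 + 2ξ₁ − 1ξ₂ = 35.4 → ξ₂ = (2·51.79 − 35.4)/1 = 68.17 mol.
Outlet amounts (n = n₀ + Σ ν·ξ):
  A: 378 − 2(51.79) = 274.4
  D: 0 + 2(51.79) − 1(68.17) = 35.4
  C: 0 + 1(68.17) = 68.17
Total out = 274.4 + 35.4 + 68.17 = 378 mol.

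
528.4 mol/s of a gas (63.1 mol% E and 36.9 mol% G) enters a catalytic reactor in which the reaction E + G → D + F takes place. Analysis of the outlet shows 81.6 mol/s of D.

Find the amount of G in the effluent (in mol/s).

For D: n = n₀ + 1ξ → 81.6 = 0 + 1ξ, giving ξ = 81.6 mol/s.
Outlet amounts (n = n₀ + ν ξ):
  E: 333.4 − 1(81.6) = 251.8
  G: 195 − 1(81.6) = 113.4
  D: 0 + 1(81.6) = 81.6
  F: 0 + 1(81.6) = 81.6

113 mol/s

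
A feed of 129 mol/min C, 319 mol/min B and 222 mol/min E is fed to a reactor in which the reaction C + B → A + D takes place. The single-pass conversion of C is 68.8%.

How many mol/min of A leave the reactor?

88.8 mol/min

C reacted = 0.688 × 129 = 88.75 mol/min; ν_C = −1, so ξ = 88.75/1 = 88.75 mol/min.
Outlet amounts (n = n₀ + ν ξ):
  C: 129 − 1(88.75) = 40.25
  B: 319 − 1(88.75) = 230.2
  A: 0 + 1(88.75) = 88.75
  D: 0 + 1(88.75) = 88.75
  E: 222 (inert)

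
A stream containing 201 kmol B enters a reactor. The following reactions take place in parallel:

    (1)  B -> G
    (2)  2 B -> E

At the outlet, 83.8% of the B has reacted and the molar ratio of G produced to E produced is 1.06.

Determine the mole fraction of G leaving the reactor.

Conversion of B: B consumed = 0.838 × 201 = 168.4 kmol = 1ξ₁ + 2ξ₂.
Selectivity: 1ξ₁ / (1ξ₂) = 1.06 → ξ₁ = 1.06 ξ₂.
Substitute: (1·1.06 + 2) ξ₂ = 168.4 → ξ₂ = 55.05 kmol, ξ₁ = 58.35 kmol.
Outlet amounts (n = n₀ + Σ ν·ξ):
  B: 201 − 1(58.35) − 2(55.05) = 32.56
  G: 0 + 1(58.35) = 58.35
  E: 0 + 1(55.05) = 55.05
Total out = 146 kmol; y_G = 58.35 / 146 = 0.3998.

0.4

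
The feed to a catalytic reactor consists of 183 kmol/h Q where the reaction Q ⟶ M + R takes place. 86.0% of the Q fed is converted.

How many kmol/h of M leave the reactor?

157 kmol/h

Q reacted = 0.86 × 183 = 157.4 kmol/h; ν_Q = −1, so ξ = 157.4/1 = 157.4 kmol/h.
Outlet amounts (n = n₀ + ν ξ):
  Q: 183 − 1(157.4) = 25.62
  M: 0 + 1(157.4) = 157.4
  R: 0 + 1(157.4) = 157.4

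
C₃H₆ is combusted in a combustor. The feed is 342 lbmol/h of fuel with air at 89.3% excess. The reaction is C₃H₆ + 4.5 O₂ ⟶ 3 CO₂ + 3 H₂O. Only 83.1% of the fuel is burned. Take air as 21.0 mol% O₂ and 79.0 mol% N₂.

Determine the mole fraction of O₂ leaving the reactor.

Stoichiometric O₂ = 4.5 × 342 = 1539 lbmol/h; O₂ fed = 1539 × 1.893 = 2913 lbmol/h.
N₂ fed = 2913 × 79/21 = 10960 lbmol/h.
Fuel reacted = 0.831 × 342 → ξ = 284.2 lbmol/h.
Outlet (n = n₀ + ν ξ):
  C₃H₆: 342 − 1(284.2) = 57.8
  O₂: 2913 − 4.5(284.2) = 1634
  N₂: 10960 (inert)
  CO₂: 0 + 3(284.2) = 852.6
  H₂O: 0 + 3(284.2) = 852.6
Total out = 14360 lbmol/h; y_O₂ = 1634 / 14360 = 0.1138.

0.114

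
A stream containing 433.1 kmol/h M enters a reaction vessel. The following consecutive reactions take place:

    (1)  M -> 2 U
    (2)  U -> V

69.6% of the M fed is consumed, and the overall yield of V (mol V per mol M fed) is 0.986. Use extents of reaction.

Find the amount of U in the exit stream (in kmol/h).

Conversion of M: M consumed = 1ξ₁ = 0.696 × 433.1 → ξ₁ = 301.4 kmol/h.
Yield of V: 1ξ₂ / 433.1 = 0.986 → ξ₂ = 427 kmol/h.
Outlet amounts (n = n₀ + Σ ν·ξ):
  M: 433.1 − 1(301.4) = 131.7
  U: 0 + 2(301.4) − 1(427) = 175.8
  V: 0 + 1(427) = 427

176 kmol/h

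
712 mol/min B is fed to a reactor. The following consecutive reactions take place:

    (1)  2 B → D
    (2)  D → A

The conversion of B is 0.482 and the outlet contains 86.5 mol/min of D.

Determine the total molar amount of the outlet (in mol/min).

Conversion of B: B consumed = 2ξ₁ = 0.482 × 712 → ξ₁ = 171.6 mol/min.
D balance: n_D = 0 + 1ξ₁ − 1ξ₂ = 86.5 → ξ₂ = (1·171.6 − 86.5)/1 = 85.09 mol/min.
Outlet amounts (n = n₀ + Σ ν·ξ):
  B: 712 − 2(171.6) = 368.8
  D: 0 + 1(171.6) − 1(85.09) = 86.5
  A: 0 + 1(85.09) = 85.09
Total out = 368.8 + 86.5 + 85.09 = 540.4 mol/min.

540 mol/min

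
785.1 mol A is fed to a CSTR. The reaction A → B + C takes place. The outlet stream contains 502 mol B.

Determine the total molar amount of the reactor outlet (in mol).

For B: n = n₀ + 1ξ → 502 = 0 + 1ξ, giving ξ = 502 mol.
Outlet amounts (n = n₀ + ν ξ):
  A: 785.1 − 1(502) = 283.1
  B: 0 + 1(502) = 502
  C: 0 + 1(502) = 502
Total out = 283.1 + 502 + 502 = 1287 mol.

1290 mol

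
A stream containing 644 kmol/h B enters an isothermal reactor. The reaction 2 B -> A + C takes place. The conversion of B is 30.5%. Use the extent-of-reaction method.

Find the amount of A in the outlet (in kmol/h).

B reacted = 0.305 × 644 = 196.4 kmol/h; ν_B = −2, so ξ = 196.4/2 = 98.21 kmol/h.
Outlet amounts (n = n₀ + ν ξ):
  B: 644 − 2(98.21) = 447.6
  A: 0 + 1(98.21) = 98.21
  C: 0 + 1(98.21) = 98.21

98.2 kmol/h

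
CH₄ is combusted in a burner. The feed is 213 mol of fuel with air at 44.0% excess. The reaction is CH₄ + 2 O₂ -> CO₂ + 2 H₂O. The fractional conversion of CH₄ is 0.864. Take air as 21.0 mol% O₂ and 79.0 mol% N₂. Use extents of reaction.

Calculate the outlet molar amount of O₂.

245 mol

Stoichiometric O₂ = 2 × 213 = 426 mol; O₂ fed = 426 × 1.440 = 613.4 mol.
N₂ fed = 613.4 × 79/21 = 2308 mol.
Fuel reacted = 0.864 × 213 → ξ = 184 mol.
Outlet (n = n₀ + ν ξ):
  CH₄: 213 − 1(184) = 28.97
  O₂: 613.4 − 2(184) = 245.4
  N₂: 2308 (inert)
  CO₂: 0 + 1(184) = 184
  H₂O: 0 + 2(184) = 368.1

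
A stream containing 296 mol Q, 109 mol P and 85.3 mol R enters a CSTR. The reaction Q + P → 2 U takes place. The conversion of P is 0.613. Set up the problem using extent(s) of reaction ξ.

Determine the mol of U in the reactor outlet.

134 mol

P reacted = 0.613 × 109 = 66.82 mol; ν_P = −1, so ξ = 66.82/1 = 66.82 mol.
Outlet amounts (n = n₀ + ν ξ):
  Q: 296 − 1(66.82) = 229.2
  P: 109 − 1(66.82) = 42.18
  U: 0 + 2(66.82) = 133.6
  R: 85.3 (inert)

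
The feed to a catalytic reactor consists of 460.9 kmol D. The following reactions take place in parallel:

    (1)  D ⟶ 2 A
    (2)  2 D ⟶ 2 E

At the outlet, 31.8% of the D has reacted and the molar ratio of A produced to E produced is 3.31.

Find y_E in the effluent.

Conversion of D: D consumed = 0.318 × 460.9 = 146.6 kmol = 1ξ₁ + 2ξ₂.
Selectivity: 2ξ₁ / (2ξ₂) = 3.31 → ξ₁ = 3.31 ξ₂.
Substitute: (1·3.31 + 2) ξ₂ = 146.6 → ξ₂ = 27.6 kmol, ξ₁ = 91.36 kmol.
Outlet amounts (n = n₀ + Σ ν·ξ):
  D: 460.9 − 1(91.36) − 2(27.6) = 314.3
  A: 0 + 2(91.36) = 182.7
  E: 0 + 2(27.6) = 55.2
Total out = 552.3 kmol; y_E = 55.2 / 552.3 = 0.09996.

0.1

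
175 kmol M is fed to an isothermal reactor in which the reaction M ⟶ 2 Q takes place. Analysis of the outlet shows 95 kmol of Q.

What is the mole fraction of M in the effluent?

0.573

For Q: n = n₀ + 2ξ → 95 = 0 + 2ξ, giving ξ = 47.5 kmol.
Outlet amounts (n = n₀ + ν ξ):
  M: 175 − 1(47.5) = 127.5
  Q: 0 + 2(47.5) = 95
Total out = 222.5 kmol; y_M = 127.5 / 222.5 = 0.573.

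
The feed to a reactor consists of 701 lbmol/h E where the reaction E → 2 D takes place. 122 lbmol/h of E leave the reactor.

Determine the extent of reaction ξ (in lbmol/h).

For E: n = n₀ − 1ξ → 122 = 701 − 1ξ, giving ξ = 579 lbmol/h.
Outlet amounts (n = n₀ + ν ξ):
  E: 701 − 1(579) = 122
  D: 0 + 2(579) = 1158

ξ = 579 lbmol/h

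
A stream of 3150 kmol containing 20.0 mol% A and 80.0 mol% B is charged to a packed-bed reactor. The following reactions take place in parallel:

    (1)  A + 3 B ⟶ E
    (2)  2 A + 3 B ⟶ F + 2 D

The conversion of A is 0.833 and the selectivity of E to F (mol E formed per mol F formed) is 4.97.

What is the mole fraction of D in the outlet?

Conversion of A: A consumed = 0.833 × 630 = 524.8 kmol = 1ξ₁ + 2ξ₂.
Selectivity: 1ξ₁ / (1ξ₂) = 4.97 → ξ₁ = 4.97 ξ₂.
Substitute: (1·4.97 + 2) ξ₂ = 524.8 → ξ₂ = 75.29 kmol, ξ₁ = 374.2 kmol.
Outlet amounts (n = n₀ + Σ ν·ξ):
  A: 630 − 1(374.2) − 2(75.29) = 105.2
  B: 2520 − 3(374.2) − 3(75.29) = 1172
  E: 0 + 1(374.2) = 374.2
  F: 0 + 1(75.29) = 75.29
  D: 0 + 2(75.29) = 150.6
Total out = 1877 kmol; y_D = 150.6 / 1877 = 0.08024.

0.0802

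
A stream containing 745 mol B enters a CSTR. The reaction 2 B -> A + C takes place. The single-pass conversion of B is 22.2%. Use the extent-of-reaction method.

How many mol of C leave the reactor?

82.7 mol

B reacted = 0.222 × 745 = 165.4 mol; ν_B = −2, so ξ = 165.4/2 = 82.7 mol.
Outlet amounts (n = n₀ + ν ξ):
  B: 745 − 2(82.7) = 579.6
  A: 0 + 1(82.7) = 82.7
  C: 0 + 1(82.7) = 82.7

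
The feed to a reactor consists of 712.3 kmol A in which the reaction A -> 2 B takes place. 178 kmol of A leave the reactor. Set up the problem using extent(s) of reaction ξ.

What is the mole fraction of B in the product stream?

0.857

For A: n = n₀ − 1ξ → 178 = 712.3 − 1ξ, giving ξ = 534.3 kmol.
Outlet amounts (n = n₀ + ν ξ):
  A: 712.3 − 1(534.3) = 178
  B: 0 + 2(534.3) = 1069
Total out = 1247 kmol; y_B = 1069 / 1247 = 0.8572.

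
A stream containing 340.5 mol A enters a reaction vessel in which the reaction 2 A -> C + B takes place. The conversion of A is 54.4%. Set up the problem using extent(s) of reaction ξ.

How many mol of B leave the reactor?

92.6 mol

A reacted = 0.544 × 340.5 = 185.2 mol; ν_A = −2, so ξ = 185.2/2 = 92.62 mol.
Outlet amounts (n = n₀ + ν ξ):
  A: 340.5 − 2(92.62) = 155.3
  C: 0 + 1(92.62) = 92.62
  B: 0 + 1(92.62) = 92.62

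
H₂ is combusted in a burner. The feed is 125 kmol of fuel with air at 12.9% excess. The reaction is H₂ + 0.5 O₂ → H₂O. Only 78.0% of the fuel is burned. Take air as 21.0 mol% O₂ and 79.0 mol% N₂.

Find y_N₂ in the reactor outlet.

0.644

Stoichiometric O₂ = 0.5 × 125 = 62.5 kmol; O₂ fed = 62.5 × 1.129 = 70.56 kmol.
N₂ fed = 70.56 × 79/21 = 265.4 kmol.
Fuel reacted = 0.78 × 125 → ξ = 97.5 kmol.
Outlet (n = n₀ + ν ξ):
  H₂: 125 − 1(97.5) = 27.5
  O₂: 70.56 − 0.5(97.5) = 21.81
  N₂: 265.4 (inert)
  H₂O: 0 + 1(97.5) = 97.5
Total out = 412.3 kmol; y_N₂ = 265.4 / 412.3 = 0.6439.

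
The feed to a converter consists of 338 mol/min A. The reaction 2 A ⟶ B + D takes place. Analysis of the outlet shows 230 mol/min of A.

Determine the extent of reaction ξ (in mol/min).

For A: n = n₀ − 2ξ → 230 = 338 − 2ξ, giving ξ = 54 mol/min.
Outlet amounts (n = n₀ + ν ξ):
  A: 338 − 2(54) = 230
  B: 0 + 1(54) = 54
  D: 0 + 1(54) = 54

ξ = 54 mol/min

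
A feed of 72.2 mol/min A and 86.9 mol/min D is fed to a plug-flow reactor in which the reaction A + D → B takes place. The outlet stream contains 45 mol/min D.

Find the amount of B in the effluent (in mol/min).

For D: n = n₀ − 1ξ → 45 = 86.9 − 1ξ, giving ξ = 41.9 mol/min.
Outlet amounts (n = n₀ + ν ξ):
  A: 72.2 − 1(41.9) = 30.3
  D: 86.9 − 1(41.9) = 45
  B: 0 + 1(41.9) = 41.9

41.9 mol/min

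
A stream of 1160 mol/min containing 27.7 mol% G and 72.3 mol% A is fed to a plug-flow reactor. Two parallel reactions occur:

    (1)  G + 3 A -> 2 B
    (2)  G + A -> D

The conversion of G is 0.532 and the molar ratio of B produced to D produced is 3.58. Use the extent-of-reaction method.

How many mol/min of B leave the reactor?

Conversion of G: G consumed = 0.532 × 321.3 = 170.9 mol/min = 1ξ₁ + 1ξ₂.
Selectivity: 2ξ₁ / (1ξ₂) = 3.58 → ξ₁ = 1.79 ξ₂.
Substitute: (1·1.79 + 1) ξ₂ = 170.9 → ξ₂ = 61.27 mol/min, ξ₁ = 109.7 mol/min.
Outlet amounts (n = n₀ + Σ ν·ξ):
  G: 321.3 − 1(109.7) − 1(61.27) = 150.4
  A: 838.7 − 3(109.7) − 1(61.27) = 448.4
  B: 0 + 2(109.7) = 219.3
  D: 0 + 1(61.27) = 61.27

219 mol/min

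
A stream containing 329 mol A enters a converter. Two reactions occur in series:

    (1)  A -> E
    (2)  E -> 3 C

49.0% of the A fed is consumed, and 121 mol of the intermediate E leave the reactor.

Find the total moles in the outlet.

409 mol

Conversion of A: A consumed = 1ξ₁ = 0.49 × 329 → ξ₁ = 161.2 mol.
E balance: n_E = 0 + 1ξ₁ − 1ξ₂ = 121 → ξ₂ = (1·161.2 − 121)/1 = 40.21 mol.
Outlet amounts (n = n₀ + Σ ν·ξ):
  A: 329 − 1(161.2) = 167.8
  E: 0 + 1(161.2) − 1(40.21) = 121
  C: 0 + 3(40.21) = 120.6
Total out = 167.8 + 121 + 120.6 = 409.4 mol.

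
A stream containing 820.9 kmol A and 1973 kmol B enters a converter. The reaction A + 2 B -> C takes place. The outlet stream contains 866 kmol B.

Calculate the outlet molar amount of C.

For B: n = n₀ − 2ξ → 866 = 1973 − 2ξ, giving ξ = 553.5 kmol.
Outlet amounts (n = n₀ + ν ξ):
  A: 820.9 − 1(553.5) = 267.4
  B: 1973 − 2(553.5) = 866
  C: 0 + 1(553.5) = 553.5

554 kmol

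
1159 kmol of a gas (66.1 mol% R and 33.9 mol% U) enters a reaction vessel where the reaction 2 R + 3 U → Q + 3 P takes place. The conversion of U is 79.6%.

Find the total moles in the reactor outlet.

U reacted = 0.796 × 392.9 = 312.7 kmol; ν_U = −3, so ξ = 312.7/3 = 104.2 kmol.
Outlet amounts (n = n₀ + ν ξ):
  R: 766.1 − 2(104.2) = 557.6
  U: 392.9 − 3(104.2) = 80.15
  Q: 0 + 1(104.2) = 104.2
  P: 0 + 3(104.2) = 312.7
Total out = 557.6 + 80.15 + 104.2 + 312.7 = 1055 kmol.

1050 kmol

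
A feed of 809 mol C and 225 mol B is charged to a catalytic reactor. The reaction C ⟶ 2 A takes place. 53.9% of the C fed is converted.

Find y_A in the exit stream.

C reacted = 0.539 × 809 = 436.1 mol; ν_C = −1, so ξ = 436.1/1 = 436.1 mol.
Outlet amounts (n = n₀ + ν ξ):
  C: 809 − 1(436.1) = 372.9
  A: 0 + 2(436.1) = 872.1
  B: 225 (inert)
Total out = 1470 mol; y_A = 872.1 / 1470 = 0.5932.

0.593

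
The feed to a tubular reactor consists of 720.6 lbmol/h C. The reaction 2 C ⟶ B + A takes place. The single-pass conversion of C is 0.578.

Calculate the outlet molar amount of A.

C reacted = 0.578 × 720.6 = 416.5 lbmol/h; ν_C = −2, so ξ = 416.5/2 = 208.3 lbmol/h.
Outlet amounts (n = n₀ + ν ξ):
  C: 720.6 − 2(208.3) = 304.1
  B: 0 + 1(208.3) = 208.3
  A: 0 + 1(208.3) = 208.3

208 lbmol/h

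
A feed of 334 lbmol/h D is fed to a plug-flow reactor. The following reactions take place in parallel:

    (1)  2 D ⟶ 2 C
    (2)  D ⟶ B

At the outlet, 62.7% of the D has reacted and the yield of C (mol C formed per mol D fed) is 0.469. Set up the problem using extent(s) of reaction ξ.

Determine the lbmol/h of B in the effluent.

Yield of C: 2ξ₁ / 334 = 0.469 → ξ₁ = 78.32 lbmol/h.
Conversion of D: 2ξ₁ + 1ξ₂ = 0.627 × 334 = 209.4 → ξ₂ = 52.77 lbmol/h.
Outlet amounts (n = n₀ + Σ ν·ξ):
  D: 334 − 2(78.32) − 1(52.77) = 124.6
  C: 0 + 2(78.32) = 156.6
  B: 0 + 1(52.77) = 52.77

52.8 lbmol/h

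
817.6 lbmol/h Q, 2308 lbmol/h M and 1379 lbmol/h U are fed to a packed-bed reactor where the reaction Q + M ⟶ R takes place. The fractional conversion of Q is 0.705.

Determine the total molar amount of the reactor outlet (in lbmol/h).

Q reacted = 0.705 × 817.6 = 576.4 lbmol/h; ν_Q = −1, so ξ = 576.4/1 = 576.4 lbmol/h.
Outlet amounts (n = n₀ + ν ξ):
  Q: 817.6 − 1(576.4) = 241.2
  M: 2308 − 1(576.4) = 1732
  R: 0 + 1(576.4) = 576.4
  U: 1379 (inert)
Total out = 241.2 + 1732 + 576.4 + 1379 = 3928 lbmol/h.

3930 lbmol/h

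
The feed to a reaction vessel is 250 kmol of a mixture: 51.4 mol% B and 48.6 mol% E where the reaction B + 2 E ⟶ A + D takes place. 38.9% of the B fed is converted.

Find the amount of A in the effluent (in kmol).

50 kmol

B reacted = 0.389 × 128.5 = 49.99 kmol; ν_B = −1, so ξ = 49.99/1 = 49.99 kmol.
Outlet amounts (n = n₀ + ν ξ):
  B: 128.5 − 1(49.99) = 78.51
  E: 121.5 − 2(49.99) = 21.53
  A: 0 + 1(49.99) = 49.99
  D: 0 + 1(49.99) = 49.99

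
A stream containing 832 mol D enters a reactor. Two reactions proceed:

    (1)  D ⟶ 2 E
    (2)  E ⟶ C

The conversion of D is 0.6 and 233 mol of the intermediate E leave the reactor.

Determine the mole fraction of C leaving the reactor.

Conversion of D: D consumed = 1ξ₁ = 0.6 × 832 → ξ₁ = 499.2 mol.
E balance: n_E = 0 + 2ξ₁ − 1ξ₂ = 233 → ξ₂ = (2·499.2 − 233)/1 = 765.4 mol.
Outlet amounts (n = n₀ + Σ ν·ξ):
  D: 832 − 1(499.2) = 332.8
  E: 0 + 2(499.2) − 1(765.4) = 233
  C: 0 + 1(765.4) = 765.4
Total out = 1331 mol; y_C = 765.4 / 1331 = 0.575.

0.575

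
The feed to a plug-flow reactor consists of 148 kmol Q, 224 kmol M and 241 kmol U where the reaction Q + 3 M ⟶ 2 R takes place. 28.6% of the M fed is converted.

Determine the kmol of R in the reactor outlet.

42.7 kmol

M reacted = 0.286 × 224 = 64.06 kmol; ν_M = −3, so ξ = 64.06/3 = 21.35 kmol.
Outlet amounts (n = n₀ + ν ξ):
  Q: 148 − 1(21.35) = 126.6
  M: 224 − 3(21.35) = 159.9
  R: 0 + 2(21.35) = 42.71
  U: 241 (inert)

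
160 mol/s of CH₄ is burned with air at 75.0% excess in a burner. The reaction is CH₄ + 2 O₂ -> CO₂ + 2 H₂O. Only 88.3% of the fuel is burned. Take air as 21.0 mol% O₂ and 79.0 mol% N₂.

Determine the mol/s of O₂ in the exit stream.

Stoichiometric O₂ = 2 × 160 = 320 mol/s; O₂ fed = 320 × 1.750 = 560 mol/s.
N₂ fed = 560 × 79/21 = 2107 mol/s.
Fuel reacted = 0.883 × 160 → ξ = 141.3 mol/s.
Outlet (n = n₀ + ν ξ):
  CH₄: 160 − 1(141.3) = 18.72
  O₂: 560 − 2(141.3) = 277.4
  N₂: 2107 (inert)
  CO₂: 0 + 1(141.3) = 141.3
  H₂O: 0 + 2(141.3) = 282.6

277 mol/s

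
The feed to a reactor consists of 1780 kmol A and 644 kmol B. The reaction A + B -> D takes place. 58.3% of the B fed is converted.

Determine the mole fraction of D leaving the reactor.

B reacted = 0.583 × 644 = 375.5 kmol; ν_B = −1, so ξ = 375.5/1 = 375.5 kmol.
Outlet amounts (n = n₀ + ν ξ):
  A: 1780 − 1(375.5) = 1405
  B: 644 − 1(375.5) = 268.5
  D: 0 + 1(375.5) = 375.5
Total out = 2049 kmol; y_D = 375.5 / 2049 = 0.1833.

0.183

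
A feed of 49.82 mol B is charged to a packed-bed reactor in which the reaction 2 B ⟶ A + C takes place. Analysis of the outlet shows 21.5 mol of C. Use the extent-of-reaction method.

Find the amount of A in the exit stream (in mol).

For C: n = n₀ + 1ξ → 21.5 = 0 + 1ξ, giving ξ = 21.5 mol.
Outlet amounts (n = n₀ + ν ξ):
  B: 49.82 − 2(21.5) = 6.82
  A: 0 + 1(21.5) = 21.5
  C: 0 + 1(21.5) = 21.5

21.5 mol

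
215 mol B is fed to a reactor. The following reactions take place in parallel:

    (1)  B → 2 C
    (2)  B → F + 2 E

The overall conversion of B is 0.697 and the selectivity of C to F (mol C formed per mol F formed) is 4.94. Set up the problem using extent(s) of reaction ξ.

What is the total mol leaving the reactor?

Conversion of B: B consumed = 0.697 × 215 = 149.9 mol = 1ξ₁ + 1ξ₂.
Selectivity: 2ξ₁ / (1ξ₂) = 4.94 → ξ₁ = 2.47 ξ₂.
Substitute: (1·2.47 + 1) ξ₂ = 149.9 → ξ₂ = 43.19 mol, ξ₁ = 106.7 mol.
Outlet amounts (n = n₀ + Σ ν·ξ):
  B: 215 − 1(106.7) − 1(43.19) = 65.15
  C: 0 + 2(106.7) = 213.3
  F: 0 + 1(43.19) = 43.19
  E: 0 + 2(43.19) = 86.37
Total out = 65.15 + 213.3 + 43.19 + 86.37 = 408 mol.

408 mol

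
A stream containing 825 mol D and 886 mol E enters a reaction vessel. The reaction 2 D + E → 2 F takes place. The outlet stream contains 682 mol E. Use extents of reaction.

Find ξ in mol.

For E: n = n₀ − 1ξ → 682 = 886 − 1ξ, giving ξ = 204 mol.
Outlet amounts (n = n₀ + ν ξ):
  D: 825 − 2(204) = 417
  E: 886 − 1(204) = 682
  F: 0 + 2(204) = 408

ξ = 204 mol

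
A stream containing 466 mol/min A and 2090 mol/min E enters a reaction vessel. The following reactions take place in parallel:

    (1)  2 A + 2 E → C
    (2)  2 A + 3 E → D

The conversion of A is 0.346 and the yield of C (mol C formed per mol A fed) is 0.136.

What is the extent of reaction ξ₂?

Yield of C: 1ξ₁ / 466 = 0.136 → ξ₁ = 63.38 mol/min.
Conversion of A: 2ξ₁ + 2ξ₂ = 0.346 × 466 = 161.2 → ξ₂ = 17.24 mol/min.
Outlet amounts (n = n₀ + Σ ν·ξ):
  A: 466 − 2(63.38) − 2(17.24) = 304.8
  E: 2090 − 2(63.38) − 3(17.24) = 1912
  C: 0 + 1(63.38) = 63.38
  D: 0 + 1(17.24) = 17.24

ξ₂ = 17.2 mol/min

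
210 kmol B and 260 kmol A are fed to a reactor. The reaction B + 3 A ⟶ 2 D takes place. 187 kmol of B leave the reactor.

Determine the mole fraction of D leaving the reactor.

0.108

For B: n = n₀ − 1ξ → 187 = 210 − 1ξ, giving ξ = 23 kmol.
Outlet amounts (n = n₀ + ν ξ):
  B: 210 − 1(23) = 187
  A: 260 − 3(23) = 191
  D: 0 + 2(23) = 46
Total out = 424 kmol; y_D = 46 / 424 = 0.1085.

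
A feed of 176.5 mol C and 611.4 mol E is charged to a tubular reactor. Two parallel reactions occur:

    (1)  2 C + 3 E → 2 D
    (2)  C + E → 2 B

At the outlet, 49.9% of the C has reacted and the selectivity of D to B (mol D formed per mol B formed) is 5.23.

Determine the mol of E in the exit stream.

483 mol

Conversion of C: C consumed = 0.499 × 176.5 = 88.07 mol = 2ξ₁ + 1ξ₂.
Selectivity: 2ξ₁ / (2ξ₂) = 5.23 → ξ₁ = 5.23 ξ₂.
Substitute: (2·5.23 + 1) ξ₂ = 88.07 → ξ₂ = 7.685 mol, ξ₁ = 40.19 mol.
Outlet amounts (n = n₀ + Σ ν·ξ):
  C: 176.5 − 2(40.19) − 1(7.685) = 88.43
  E: 611.4 − 3(40.19) − 1(7.685) = 483.1
  D: 0 + 2(40.19) = 80.39
  B: 0 + 2(7.685) = 15.37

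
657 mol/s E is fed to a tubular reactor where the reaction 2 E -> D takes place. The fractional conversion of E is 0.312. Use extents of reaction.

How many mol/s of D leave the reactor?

102 mol/s

E reacted = 0.312 × 657 = 205 mol/s; ν_E = −2, so ξ = 205/2 = 102.5 mol/s.
Outlet amounts (n = n₀ + ν ξ):
  E: 657 − 2(102.5) = 452
  D: 0 + 1(102.5) = 102.5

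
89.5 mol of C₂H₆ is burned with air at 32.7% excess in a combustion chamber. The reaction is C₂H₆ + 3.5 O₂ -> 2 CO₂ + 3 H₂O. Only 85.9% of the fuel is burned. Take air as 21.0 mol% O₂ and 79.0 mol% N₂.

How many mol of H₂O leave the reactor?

231 mol

Stoichiometric O₂ = 3.5 × 89.5 = 313.2 mol; O₂ fed = 313.2 × 1.327 = 415.7 mol.
N₂ fed = 415.7 × 79/21 = 1564 mol.
Fuel reacted = 0.859 × 89.5 → ξ = 76.88 mol.
Outlet (n = n₀ + ν ξ):
  C₂H₆: 89.5 − 1(76.88) = 12.62
  O₂: 415.7 − 3.5(76.88) = 146.6
  N₂: 1564 (inert)
  CO₂: 0 + 2(76.88) = 153.8
  H₂O: 0 + 3(76.88) = 230.6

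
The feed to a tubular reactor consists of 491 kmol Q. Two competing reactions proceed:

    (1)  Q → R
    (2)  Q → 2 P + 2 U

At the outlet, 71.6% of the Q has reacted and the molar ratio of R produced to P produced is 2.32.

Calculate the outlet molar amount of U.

125 kmol

Conversion of Q: Q consumed = 0.716 × 491 = 351.6 kmol = 1ξ₁ + 1ξ₂.
Selectivity: 1ξ₁ / (2ξ₂) = 2.32 → ξ₁ = 4.64 ξ₂.
Substitute: (1·4.64 + 1) ξ₂ = 351.6 → ξ₂ = 62.33 kmol, ξ₁ = 289.2 kmol.
Outlet amounts (n = n₀ + Σ ν·ξ):
  Q: 491 − 1(289.2) − 1(62.33) = 139.4
  R: 0 + 1(289.2) = 289.2
  P: 0 + 2(62.33) = 124.7
  U: 0 + 2(62.33) = 124.7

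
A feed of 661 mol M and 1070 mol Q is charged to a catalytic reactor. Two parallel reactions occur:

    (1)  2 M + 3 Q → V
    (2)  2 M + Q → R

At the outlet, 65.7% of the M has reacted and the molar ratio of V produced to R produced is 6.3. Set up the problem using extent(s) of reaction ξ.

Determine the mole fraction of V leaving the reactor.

0.203

Conversion of M: M consumed = 0.657 × 661 = 434.3 mol = 2ξ₁ + 2ξ₂.
Selectivity: 1ξ₁ / (1ξ₂) = 6.3 → ξ₁ = 6.3 ξ₂.
Substitute: (2·6.3 + 2) ξ₂ = 434.3 → ξ₂ = 29.75 mol, ξ₁ = 187.4 mol.
Outlet amounts (n = n₀ + Σ ν·ξ):
  M: 661 − 2(187.4) − 2(29.75) = 226.7
  Q: 1070 − 3(187.4) − 1(29.75) = 478.1
  V: 0 + 1(187.4) = 187.4
  R: 0 + 1(29.75) = 29.75
Total out = 921.9 mol; y_V = 187.4 / 921.9 = 0.2033.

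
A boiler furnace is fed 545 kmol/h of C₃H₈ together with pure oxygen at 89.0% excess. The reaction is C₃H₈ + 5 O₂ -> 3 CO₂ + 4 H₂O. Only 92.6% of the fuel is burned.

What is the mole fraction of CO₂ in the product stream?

0.244

Stoichiometric O₂ = 5 × 545 = 2725 kmol/h; O₂ fed = 2725 × 1.890 = 5150 kmol/h.
Fuel reacted = 0.926 × 545 → ξ = 504.7 kmol/h.
Outlet (n = n₀ + ν ξ):
  C₃H₈: 545 − 1(504.7) = 40.33
  O₂: 5150 − 5(504.7) = 2627
  CO₂: 0 + 3(504.7) = 1514
  H₂O: 0 + 4(504.7) = 2019
Total out = 6200 kmol/h; y_CO₂ = 1514 / 6200 = 0.2442.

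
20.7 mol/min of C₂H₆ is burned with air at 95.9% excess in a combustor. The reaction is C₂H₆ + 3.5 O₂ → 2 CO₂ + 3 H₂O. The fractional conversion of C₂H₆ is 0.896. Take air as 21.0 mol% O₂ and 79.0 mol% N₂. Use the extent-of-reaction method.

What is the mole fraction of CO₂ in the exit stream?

0.0526

Stoichiometric O₂ = 3.5 × 20.7 = 72.45 mol/min; O₂ fed = 72.45 × 1.959 = 141.9 mol/min.
N₂ fed = 141.9 × 79/21 = 533.9 mol/min.
Fuel reacted = 0.896 × 20.7 → ξ = 18.55 mol/min.
Outlet (n = n₀ + ν ξ):
  C₂H₆: 20.7 − 1(18.55) = 2.153
  O₂: 141.9 − 3.5(18.55) = 77.01
  N₂: 533.9 (inert)
  CO₂: 0 + 2(18.55) = 37.09
  H₂O: 0 + 3(18.55) = 55.64
Total out = 705.8 mol/min; y_CO₂ = 37.09 / 705.8 = 0.05255.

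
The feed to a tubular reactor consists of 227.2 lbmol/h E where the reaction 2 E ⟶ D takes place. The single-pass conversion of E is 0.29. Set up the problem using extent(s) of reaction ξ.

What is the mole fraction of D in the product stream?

0.17

E reacted = 0.29 × 227.2 = 65.89 lbmol/h; ν_E = −2, so ξ = 65.89/2 = 32.94 lbmol/h.
Outlet amounts (n = n₀ + ν ξ):
  E: 227.2 − 2(32.94) = 161.3
  D: 0 + 1(32.94) = 32.94
Total out = 194.3 lbmol/h; y_D = 32.94 / 194.3 = 0.1696.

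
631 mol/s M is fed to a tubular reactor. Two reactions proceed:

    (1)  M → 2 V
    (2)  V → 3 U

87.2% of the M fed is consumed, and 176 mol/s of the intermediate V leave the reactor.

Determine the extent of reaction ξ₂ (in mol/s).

Conversion of M: M consumed = 1ξ₁ = 0.872 × 631 → ξ₁ = 550.2 mol/s.
V balance: n_V = 0 + 2ξ₁ − 1ξ₂ = 176 → ξ₂ = (2·550.2 − 176)/1 = 924.5 mol/s.
Outlet amounts (n = n₀ + Σ ν·ξ):
  M: 631 − 1(550.2) = 80.77
  V: 0 + 2(550.2) − 1(924.5) = 176
  U: 0 + 3(924.5) = 2773

ξ₂ = 924 mol/s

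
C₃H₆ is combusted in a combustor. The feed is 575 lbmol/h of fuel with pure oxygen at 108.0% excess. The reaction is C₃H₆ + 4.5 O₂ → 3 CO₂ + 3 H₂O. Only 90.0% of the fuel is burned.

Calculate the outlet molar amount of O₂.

3050 lbmol/h

Stoichiometric O₂ = 4.5 × 575 = 2588 lbmol/h; O₂ fed = 2588 × 2.080 = 5382 lbmol/h.
Fuel reacted = 0.9 × 575 → ξ = 517.5 lbmol/h.
Outlet (n = n₀ + ν ξ):
  C₃H₆: 575 − 1(517.5) = 57.5
  O₂: 5382 − 4.5(517.5) = 3053
  CO₂: 0 + 3(517.5) = 1552
  H₂O: 0 + 3(517.5) = 1552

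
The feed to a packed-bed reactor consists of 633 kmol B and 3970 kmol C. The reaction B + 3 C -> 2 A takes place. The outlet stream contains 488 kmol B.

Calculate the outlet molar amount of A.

For B: n = n₀ − 1ξ → 488 = 633 − 1ξ, giving ξ = 145 kmol.
Outlet amounts (n = n₀ + ν ξ):
  B: 633 − 1(145) = 488
  C: 3970 − 3(145) = 3535
  A: 0 + 2(145) = 290

290 kmol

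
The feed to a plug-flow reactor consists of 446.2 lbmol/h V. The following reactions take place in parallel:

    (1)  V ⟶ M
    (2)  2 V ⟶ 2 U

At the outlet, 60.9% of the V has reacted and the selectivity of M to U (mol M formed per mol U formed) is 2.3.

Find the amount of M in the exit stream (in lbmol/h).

189 lbmol/h

Conversion of V: V consumed = 0.609 × 446.2 = 271.7 lbmol/h = 1ξ₁ + 2ξ₂.
Selectivity: 1ξ₁ / (2ξ₂) = 2.3 → ξ₁ = 4.6 ξ₂.
Substitute: (1·4.6 + 2) ξ₂ = 271.7 → ξ₂ = 41.17 lbmol/h, ξ₁ = 189.4 lbmol/h.
Outlet amounts (n = n₀ + Σ ν·ξ):
  V: 446.2 − 1(189.4) − 2(41.17) = 174.5
  M: 0 + 1(189.4) = 189.4
  U: 0 + 2(41.17) = 82.34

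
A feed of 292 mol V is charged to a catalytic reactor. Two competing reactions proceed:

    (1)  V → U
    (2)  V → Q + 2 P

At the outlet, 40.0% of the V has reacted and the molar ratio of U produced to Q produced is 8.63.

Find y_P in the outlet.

0.0767

Conversion of V: V consumed = 0.4 × 292 = 116.8 mol = 1ξ₁ + 1ξ₂.
Selectivity: 1ξ₁ / (1ξ₂) = 8.63 → ξ₁ = 8.63 ξ₂.
Substitute: (1·8.63 + 1) ξ₂ = 116.8 → ξ₂ = 12.13 mol, ξ₁ = 104.7 mol.
Outlet amounts (n = n₀ + Σ ν·ξ):
  V: 292 − 1(104.7) − 1(12.13) = 175.2
  U: 0 + 1(104.7) = 104.7
  Q: 0 + 1(12.13) = 12.13
  P: 0 + 2(12.13) = 24.26
Total out = 316.3 mol; y_P = 24.26 / 316.3 = 0.0767.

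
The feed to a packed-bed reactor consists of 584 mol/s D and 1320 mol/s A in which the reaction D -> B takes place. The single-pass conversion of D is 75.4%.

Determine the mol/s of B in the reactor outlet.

440 mol/s

D reacted = 0.754 × 584 = 440.3 mol/s; ν_D = −1, so ξ = 440.3/1 = 440.3 mol/s.
Outlet amounts (n = n₀ + ν ξ):
  D: 584 − 1(440.3) = 143.7
  B: 0 + 1(440.3) = 440.3
  A: 1320 (inert)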